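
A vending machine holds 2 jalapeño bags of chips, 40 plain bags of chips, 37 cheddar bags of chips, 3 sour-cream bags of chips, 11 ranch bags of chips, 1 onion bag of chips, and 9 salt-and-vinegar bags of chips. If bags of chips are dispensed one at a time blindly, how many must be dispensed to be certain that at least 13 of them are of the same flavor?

In the worst case we take at most 12 of each flavor, but all 2 jalapeño, all 3 sour-cream, all 11 ranch, all 1 onion, and all 9 salt-and-vinegar (fewer than 12), giving 2 + 12 + 12 + 3 + 11 + 1 + 9 = 50.
One more bag of chips then forces some flavor to 13, so 50 + 1 = 51.

51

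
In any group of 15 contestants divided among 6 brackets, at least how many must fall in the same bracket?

If each of the 6 brackets held at most 2, the total would be at most 6 × 2 = 12 < 15, a contradiction.
So at least one holds ⌈15/6⌉ = 3.

3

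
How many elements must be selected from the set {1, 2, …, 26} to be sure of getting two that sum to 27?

Partition {1, …, 26} into 13 pairs: {1,26}, {2,25}, …, {13,14}.
Choosing 13 integers — say the integers 1 through 13 — takes one from each pair and avoids the property.
Choosing 14 forces two into the same pair by pigeonhole, and those sum to 27. So 14.

14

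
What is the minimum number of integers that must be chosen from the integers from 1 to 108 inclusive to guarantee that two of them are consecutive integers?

Partition {1, …, 108} into 54 pairs: {1,2}, {3,4}, …, {107,108}.
Choosing 54 integers — say the 54 even numbers 2, 4, …, 108 — takes one from each pair and avoids the property.
Choosing 55 forces two into the same pair by pigeonhole, and those are consecutive. So 55.

55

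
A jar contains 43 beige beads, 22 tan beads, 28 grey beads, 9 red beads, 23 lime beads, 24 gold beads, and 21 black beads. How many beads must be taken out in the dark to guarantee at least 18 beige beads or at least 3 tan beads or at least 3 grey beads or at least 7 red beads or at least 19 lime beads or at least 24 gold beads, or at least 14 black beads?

82

The worst case stops just short of every target: 17 beige, 2 tan, 2 grey, 6 red, 18 lime, 23 gold, 13 black — 17 + 2 + 2 + 6 + 18 + 23 + 13 = 81 beads.
One more bead must push some color to its target, so 81 + 1 = 82.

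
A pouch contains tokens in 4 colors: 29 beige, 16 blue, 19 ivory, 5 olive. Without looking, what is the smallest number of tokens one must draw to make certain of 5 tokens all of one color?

The worst case takes 4 tokens of each color without reaching 5 of any: 4 × 4 = 16.
The next token must bring some color to 5, so 16 + 1 = 17.

17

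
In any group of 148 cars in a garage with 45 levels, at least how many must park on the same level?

The 148 cars fall into 45 levels.
If each of the 45 levels held at most 3, the total would be at most 45 × 3 = 135 < 148, a contradiction.
So at least one holds ⌈148/45⌉ = 4.

4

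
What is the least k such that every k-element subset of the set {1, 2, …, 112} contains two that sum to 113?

Partition {1, …, 112} into 56 pairs: {1,112}, {2,111}, …, {56,57}.
Choosing 56 integers — say the integers 1 through 56 — takes one from each pair and avoids the property.
Choosing 57 forces two into the same pair by pigeonhole, and those sum to 113. So 57.

57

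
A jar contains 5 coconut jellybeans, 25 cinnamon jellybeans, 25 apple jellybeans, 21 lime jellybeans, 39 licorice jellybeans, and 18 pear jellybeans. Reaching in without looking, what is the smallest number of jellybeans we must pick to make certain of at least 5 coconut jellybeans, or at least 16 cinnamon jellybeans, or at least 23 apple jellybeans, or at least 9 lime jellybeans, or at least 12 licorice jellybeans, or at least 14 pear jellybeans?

74

Each of the 6 flavors has its own threshold; avoid all of them simultaneously.
The worst case stops just short of every target: 4 coconut, 15 cinnamon, 22 apple, 8 lime, 11 licorice, 13 pear — 4 + 15 + 22 + 8 + 11 + 13 = 73 jellybeans.
One more jellybean must push some flavor to its target, so 73 + 1 = 74.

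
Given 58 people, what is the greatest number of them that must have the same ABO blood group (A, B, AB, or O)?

There are 4 ABO blood groups, which serve as the pigeonholes.
If each of the 4 ABO blood groups held at most 14, the total would be at most 4 × 14 = 56 < 58, a contradiction.
So at least one holds ⌈58/4⌉ = 15.

15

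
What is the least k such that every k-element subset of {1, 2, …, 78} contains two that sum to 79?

Partition {1, …, 78} into 39 pairs: {1,78}, {2,77}, …, {39,40}.
Choosing 39 integers — say the integers 1 through 39 — takes one from each pair and avoids the property.
Choosing 40 forces two into the same pair by pigeonhole, and those sum to 79. So 40.

40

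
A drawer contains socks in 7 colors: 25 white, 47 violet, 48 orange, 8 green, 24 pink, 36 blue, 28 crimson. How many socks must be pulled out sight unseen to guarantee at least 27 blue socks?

The worst case draws every non-blue sock first: 25 + 47 + 48 + 8 + 24 + 28 = 180.
The next 27 draws are then forced to be blue, giving 180 + 27 = 207.

207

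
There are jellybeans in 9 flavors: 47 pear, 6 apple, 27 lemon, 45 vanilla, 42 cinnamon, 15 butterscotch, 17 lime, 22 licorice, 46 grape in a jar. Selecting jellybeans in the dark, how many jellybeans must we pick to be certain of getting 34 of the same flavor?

In the worst case we take at most 33 of each flavor, but all 6 apple, all 27 lemon, all 15 butterscotch, all 17 lime, and all 22 licorice (fewer than 33), giving 33 + 6 + 27 + 33 + 33 + 15 + 17 + 22 + 33 = 219.
One more jellybean then forces some flavor to 34, so 219 + 1 = 220.

220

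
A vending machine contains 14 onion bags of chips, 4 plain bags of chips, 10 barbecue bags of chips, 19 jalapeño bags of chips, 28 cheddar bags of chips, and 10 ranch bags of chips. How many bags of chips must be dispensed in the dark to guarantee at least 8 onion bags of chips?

The worst case draws every non-onion bag of chips first: 4 + 10 + 19 + 28 + 10 = 71.
The next 8 draws are then forced to be onion, giving 71 + 8 = 79.

79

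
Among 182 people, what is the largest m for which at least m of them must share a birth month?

16

There are 12 months of the year, which serve as the pigeonholes.
If each of the 12 months of the year held at most 15, the total would be at most 12 × 15 = 180 < 182, a contradiction.
So at least one holds ⌈182/12⌉ = 16.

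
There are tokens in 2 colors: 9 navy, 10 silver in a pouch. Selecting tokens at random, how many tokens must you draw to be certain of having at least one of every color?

The hardest color to obtain is navy: we could draw every other token first — 19 − 9 = 10 tokens — without a single navy one.
The next draw must be navy, so 10 + 1 = 11.

11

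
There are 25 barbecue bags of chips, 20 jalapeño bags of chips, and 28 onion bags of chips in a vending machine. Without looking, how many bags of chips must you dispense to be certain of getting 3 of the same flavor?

7

Treat the 3 flavors as pigeonholes.
The worst case takes 2 bags of chips of each flavor without reaching 3 of any: 3 × 2 = 6.
The next bag of chips must bring some flavor to 3, so 6 + 1 = 7.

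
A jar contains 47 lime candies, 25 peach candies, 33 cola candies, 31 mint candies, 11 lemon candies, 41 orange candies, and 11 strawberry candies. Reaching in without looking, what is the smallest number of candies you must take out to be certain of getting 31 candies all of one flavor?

168

In the worst case we take at most 30 of each flavor, but all 25 peach, all 11 lemon, and all 11 strawberry (fewer than 30), giving 30 + 25 + 30 + 30 + 11 + 30 + 11 = 167.
One more candy then forces some flavor to 31, so 167 + 1 = 168.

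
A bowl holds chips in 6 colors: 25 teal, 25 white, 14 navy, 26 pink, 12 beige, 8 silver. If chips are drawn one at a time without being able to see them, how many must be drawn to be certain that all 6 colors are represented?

The hardest color to obtain is silver: we could draw every other chip first — 110 − 8 = 102 chips — without a single silver one.
The next draw must be silver, so 102 + 1 = 103.

103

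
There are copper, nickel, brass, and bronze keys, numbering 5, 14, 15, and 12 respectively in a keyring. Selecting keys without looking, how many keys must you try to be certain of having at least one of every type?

42

The hardest type to obtain is copper: we could draw every other key first — 46 − 5 = 41 keys — without a single copper one.
The next draw must be copper, so 41 + 1 = 42.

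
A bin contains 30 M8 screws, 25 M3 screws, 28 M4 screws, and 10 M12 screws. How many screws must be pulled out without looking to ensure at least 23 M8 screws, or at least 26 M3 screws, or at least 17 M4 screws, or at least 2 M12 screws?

65

The worst case stops just short of every target: 22 M8, 25 M3, 16 M4, 1 M12 — 22 + 25 + 16 + 1 = 64 screws.
One more screw must push some size to its target, so 64 + 1 = 65.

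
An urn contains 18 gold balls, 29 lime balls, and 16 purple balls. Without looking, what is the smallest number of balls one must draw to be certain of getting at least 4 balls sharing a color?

10

Treat the 3 colors as pigeonholes.
The worst case takes 3 balls of each color without reaching 4 of any: 3 × 3 = 9.
The next ball must bring some color to 4, so 9 + 1 = 10.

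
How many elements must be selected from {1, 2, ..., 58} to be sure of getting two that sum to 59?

Partition {1, …, 58} into 29 pairs: {1,58}, {2,57}, …, {29,30}.
Choosing 29 integers — say the integers 1 through 29 — takes one from each pair and avoids the property.
Choosing 30 forces two into the same pair by pigeonhole, and those sum to 59. So 30.

30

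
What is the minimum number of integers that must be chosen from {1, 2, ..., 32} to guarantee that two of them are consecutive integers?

17

Partition {1, …, 32} into 16 pairs: {1,2}, {3,4}, …, {31,32}.
Choosing 16 integers — say the 16 even numbers 2, 4, …, 32 — takes one from each pair and avoids the property.
Choosing 17 forces two into the same pair by pigeonhole, and those are consecutive. So 17.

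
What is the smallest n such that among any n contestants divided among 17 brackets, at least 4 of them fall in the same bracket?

52

There are 17 brackets acting as pigeonholes.
With 17 × 3 = 51 contestants we could place exactly 3 in each, with no class reaching 4.
One more forces some class to hold 4, so 51 + 1 = 52.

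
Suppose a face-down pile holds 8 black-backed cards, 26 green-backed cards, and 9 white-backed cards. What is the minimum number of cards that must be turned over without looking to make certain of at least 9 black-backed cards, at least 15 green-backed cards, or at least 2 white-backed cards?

Each of the 3 back colors has its own threshold; avoid all of them simultaneously.
The worst case stops just short of every target: 8 black-backed, 14 green-backed, 1 white-backed — 8 + 14 + 1 = 23 cards.
One more card must push some back color to its target, so 23 + 1 = 24.

24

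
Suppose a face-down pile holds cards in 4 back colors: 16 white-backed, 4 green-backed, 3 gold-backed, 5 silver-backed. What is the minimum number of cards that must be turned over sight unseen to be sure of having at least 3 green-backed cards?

The worst case draws every non-green-backed card first: 16 + 3 + 5 = 24.
The next 3 draws are then forced to be green-backed, giving 24 + 3 = 27.

27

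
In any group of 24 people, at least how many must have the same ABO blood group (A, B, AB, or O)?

If each of the 4 ABO blood groups held at most 5, the total would be at most 4 × 5 = 20 < 24, a contradiction.
So at least one holds ⌈24/4⌉ = 6.

6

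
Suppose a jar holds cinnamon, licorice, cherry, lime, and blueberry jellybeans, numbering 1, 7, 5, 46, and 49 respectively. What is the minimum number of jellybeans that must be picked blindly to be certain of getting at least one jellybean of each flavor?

108

The hardest flavor to obtain is cinnamon: we could draw every other jellybean first — 108 − 1 = 107 jellybeans — without a single cinnamon one.
The next draw must be cinnamon, so 107 + 1 = 108.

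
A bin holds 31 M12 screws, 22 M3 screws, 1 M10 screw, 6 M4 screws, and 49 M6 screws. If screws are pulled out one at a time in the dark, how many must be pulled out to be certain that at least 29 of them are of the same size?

In the worst case we take at most 28 of each size, but all 22 M3, all 1 M10, and all 6 M4 (fewer than 28), giving 28 + 22 + 1 + 6 + 28 = 85.
One more screw then forces some size to 29, so 85 + 1 = 86.

86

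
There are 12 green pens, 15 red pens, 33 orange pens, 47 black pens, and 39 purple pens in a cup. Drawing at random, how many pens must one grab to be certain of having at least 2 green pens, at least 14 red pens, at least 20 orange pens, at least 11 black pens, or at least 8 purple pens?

51

The worst case stops just short of every target: 1 green, 13 red, 19 orange, 10 black, 7 purple — 1 + 13 + 19 + 10 + 7 = 50 pens.
One more pen must push some ink color to its target, so 50 + 1 = 51.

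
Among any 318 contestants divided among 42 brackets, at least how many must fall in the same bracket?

8

If each of the 42 brackets held at most 7, the total would be at most 42 × 7 = 294 < 318, a contradiction.
So at least one holds ⌈318/42⌉ = 8.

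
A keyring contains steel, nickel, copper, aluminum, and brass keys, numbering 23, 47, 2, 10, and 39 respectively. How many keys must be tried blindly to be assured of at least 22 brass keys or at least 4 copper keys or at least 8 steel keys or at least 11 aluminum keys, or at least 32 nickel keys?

72

Each of the 5 types has its own threshold; avoid all of them simultaneously.
The worst case stops just short of every target: 7 steel, 31 nickel, all 2 copper, 10 aluminum, 21 brass — 7 + 31 + 2 + 10 + 21 = 71 keys.
One more key must push some type to its target, so 71 + 1 = 72.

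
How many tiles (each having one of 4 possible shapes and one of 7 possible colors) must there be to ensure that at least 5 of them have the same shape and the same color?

There are 4 × 7 = 28 (shape, color) combinations acting as pigeonholes.
With 28 × 4 = 112 tiles we could place exactly 4 in each, with no (shape, color) pair reaching 5.
One more forces some (shape, color) pair to hold 5, so 112 + 1 = 113.

113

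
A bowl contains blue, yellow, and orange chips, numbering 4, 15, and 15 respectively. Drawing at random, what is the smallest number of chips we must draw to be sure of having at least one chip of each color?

The hardest color to obtain is blue: we could draw every other chip first — 34 − 4 = 30 chips — without a single blue one.
The next draw must be blue, so 30 + 1 = 31.

31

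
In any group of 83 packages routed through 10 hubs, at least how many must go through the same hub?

9

If each of the 10 hubs held at most 8, the total would be at most 10 × 8 = 80 < 83, a contradiction.
So at least one holds ⌈83/10⌉ = 9.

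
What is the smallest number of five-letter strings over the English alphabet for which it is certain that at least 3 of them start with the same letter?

There are 26 possible first letters acting as pigeonholes.
With 26 × 2 = 52 five-letter strings over the English alphabet we could place exactly 2 in each, with no class reaching 3.
One more forces some class to hold 3, so 52 + 1 = 53.

53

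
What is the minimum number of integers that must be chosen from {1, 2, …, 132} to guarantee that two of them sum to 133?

67

Partition {1, …, 132} into 66 pairs: {1,132}, {2,131}, …, {66,67}.
Choosing 66 integers — say the integers 1 through 66 — takes one from each pair and avoids the property.
Choosing 67 forces two into the same pair by pigeonhole, and those sum to 133. So 67.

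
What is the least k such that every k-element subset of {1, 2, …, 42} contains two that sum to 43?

Partition {1, …, 42} into 21 pairs: {1,42}, {2,41}, …, {21,22}.
Choosing 21 integers — say the integers 1 through 21 — takes one from each pair and avoids the property.
Choosing 22 forces two into the same pair by pigeonhole, and those sum to 43. So 22.

22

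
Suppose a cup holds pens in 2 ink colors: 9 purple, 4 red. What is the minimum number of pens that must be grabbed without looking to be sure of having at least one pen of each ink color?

10

The hardest ink color to obtain is red: we could draw every other pen first — 13 − 4 = 9 pens — without a single red one.
The next draw must be red, so 9 + 1 = 10.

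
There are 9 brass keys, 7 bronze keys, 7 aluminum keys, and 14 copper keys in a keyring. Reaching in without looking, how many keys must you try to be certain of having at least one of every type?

The hardest type to obtain is bronze: we could draw every other key first — 37 − 7 = 30 keys — without a single bronze one.
The next draw must be bronze, so 30 + 1 = 31.

31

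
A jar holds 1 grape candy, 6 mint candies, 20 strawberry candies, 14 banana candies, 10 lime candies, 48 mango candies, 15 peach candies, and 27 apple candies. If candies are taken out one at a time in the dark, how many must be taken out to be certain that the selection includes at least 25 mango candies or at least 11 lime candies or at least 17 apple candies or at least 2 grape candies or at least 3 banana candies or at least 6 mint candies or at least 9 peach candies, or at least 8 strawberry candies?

The worst case stops just short of every target: 1 grape, 5 mint, 7 strawberry, 2 banana, 10 lime, 24 mango, 8 peach, 16 apple — 1 + 5 + 7 + 2 + 10 + 24 + 8 + 16 = 73 candies.
One more candy must push some flavor to its target, so 73 + 1 = 74.

74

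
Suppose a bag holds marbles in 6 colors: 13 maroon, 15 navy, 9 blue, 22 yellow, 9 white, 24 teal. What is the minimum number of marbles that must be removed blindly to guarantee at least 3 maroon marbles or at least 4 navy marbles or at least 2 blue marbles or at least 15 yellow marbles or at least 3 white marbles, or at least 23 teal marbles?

45

Each of the 6 colors has its own threshold; avoid all of them simultaneously.
The worst case stops just short of every target: 2 maroon, 3 navy, 1 blue, 14 yellow, 2 white, 22 teal — 2 + 3 + 1 + 14 + 2 + 22 = 44 marbles.
One more marble must push some color to its target, so 44 + 1 = 45.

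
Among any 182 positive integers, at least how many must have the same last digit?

19

The 182 positive integers fall into 10 possible last digits.
If each of the 10 possible last digits held at most 18, the total would be at most 10 × 18 = 180 < 182, a contradiction.
So at least one holds ⌈182/10⌉ = 19.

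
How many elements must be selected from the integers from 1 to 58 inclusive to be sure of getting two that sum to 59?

30

Partition {1, …, 58} into 29 pairs: {1,58}, {2,57}, …, {29,30}.
Choosing 29 integers — say the integers 1 through 29 — takes one from each pair and avoids the property.
Choosing 30 forces two into the same pair by pigeonhole, and those sum to 59. So 30.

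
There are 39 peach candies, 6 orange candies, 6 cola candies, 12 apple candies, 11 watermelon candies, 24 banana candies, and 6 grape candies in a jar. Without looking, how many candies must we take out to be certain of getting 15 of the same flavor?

Treat the 7 flavors as pigeonholes.
In the worst case we take at most 14 of each flavor, but all 6 orange, all 6 cola, all 12 apple, all 11 watermelon, and all 6 grape (fewer than 14), giving 14 + 6 + 6 + 12 + 11 + 14 + 6 = 69.
One more candy then forces some flavor to 15, so 69 + 1 = 70.

70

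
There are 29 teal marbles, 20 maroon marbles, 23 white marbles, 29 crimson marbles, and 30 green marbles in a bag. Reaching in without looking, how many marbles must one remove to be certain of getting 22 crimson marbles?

The worst case draws every non-crimson marble first: 29 + 20 + 23 + 30 = 102.
The next 22 draws are then forced to be crimson, giving 102 + 22 = 124.

124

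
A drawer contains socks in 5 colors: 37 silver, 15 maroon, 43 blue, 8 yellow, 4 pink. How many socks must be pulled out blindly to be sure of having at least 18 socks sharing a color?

In the worst case we take at most 17 of each color, but all 15 maroon, all 8 yellow, and all 4 pink (fewer than 17), giving 17 + 15 + 17 + 8 + 4 = 61.
One more sock then forces some color to 18, so 61 + 1 = 62.

62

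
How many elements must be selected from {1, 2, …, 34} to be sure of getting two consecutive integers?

18

Partition {1, …, 34} into 17 pairs: {1,2}, {3,4}, …, {33,34}.
Choosing 17 integers — say the 17 even numbers 2, 4, …, 34 — takes one from each pair and avoids the property.
Choosing 18 forces two into the same pair by pigeonhole, and those are consecutive. So 18.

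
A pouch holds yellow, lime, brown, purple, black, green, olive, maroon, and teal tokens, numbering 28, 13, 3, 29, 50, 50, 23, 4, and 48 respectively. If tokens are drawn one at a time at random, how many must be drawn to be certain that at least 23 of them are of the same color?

In the worst case we take at most 22 of each color, but all 13 lime, all 3 brown, and all 4 maroon (fewer than 22), giving 22 + 13 + 3 + 22 + 22 + 22 + 22 + 4 + 22 = 152.
One more token then forces some color to 23, so 152 + 1 = 153.

153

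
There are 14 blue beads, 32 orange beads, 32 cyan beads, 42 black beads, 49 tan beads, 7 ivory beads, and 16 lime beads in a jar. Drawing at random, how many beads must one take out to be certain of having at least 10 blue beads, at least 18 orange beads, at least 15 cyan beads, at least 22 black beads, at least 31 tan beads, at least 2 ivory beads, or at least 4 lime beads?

The worst case stops just short of every target: 9 blue, 17 orange, 14 cyan, 21 black, 30 tan, 1 ivory, 3 lime — 9 + 17 + 14 + 21 + 30 + 1 + 3 = 95 beads.
One more bead must push some color to its target, so 95 + 1 = 96.

96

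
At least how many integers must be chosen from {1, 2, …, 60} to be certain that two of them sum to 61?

31

Partition {1, …, 60} into 30 pairs: {1,60}, {2,59}, …, {30,31}.
Choosing 30 integers — say the integers 1 through 30 — takes one from each pair and avoids the property.
Choosing 31 forces two into the same pair by pigeonhole, and those sum to 61. So 31.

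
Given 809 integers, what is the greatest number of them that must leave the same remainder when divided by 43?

If each of the 43 residue classes modulo 43 held at most 18, the total would be at most 43 × 18 = 774 < 809, a contradiction.
So at least one holds ⌈809/43⌉ = 19.

19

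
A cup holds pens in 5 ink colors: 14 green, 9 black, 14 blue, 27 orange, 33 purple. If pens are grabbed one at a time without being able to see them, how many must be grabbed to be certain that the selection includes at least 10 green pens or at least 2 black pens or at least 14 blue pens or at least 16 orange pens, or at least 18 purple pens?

56

The worst case stops just short of every target: 9 green, 1 black, 13 blue, 15 orange, 17 purple — 9 + 1 + 13 + 15 + 17 = 55 pens.
One more pen must push some ink color to its target, so 55 + 1 = 56.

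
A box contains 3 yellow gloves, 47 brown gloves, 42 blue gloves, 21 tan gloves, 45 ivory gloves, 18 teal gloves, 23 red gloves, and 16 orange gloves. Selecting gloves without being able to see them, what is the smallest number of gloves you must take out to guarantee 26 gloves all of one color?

Treat the 8 colors as pigeonholes.
In the worst case we take at most 25 of each color, but all 3 yellow, all 21 tan, all 18 teal, all 23 red, and all 16 orange (fewer than 25), giving 3 + 25 + 25 + 21 + 25 + 18 + 23 + 16 = 156.
One more glove then forces some color to 26, so 156 + 1 = 157.

157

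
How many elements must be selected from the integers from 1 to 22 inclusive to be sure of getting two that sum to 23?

Partition {1, …, 22} into 11 pairs: {1,22}, {2,21}, …, {11,12}.
Choosing 11 integers — say the integers 1 through 11 — takes one from each pair and avoids the property.
Choosing 12 forces two into the same pair by pigeonhole, and those sum to 23. So 12.

12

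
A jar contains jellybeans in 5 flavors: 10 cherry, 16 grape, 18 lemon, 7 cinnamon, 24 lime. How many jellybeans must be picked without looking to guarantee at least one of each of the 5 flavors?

69

The hardest flavor to obtain is cinnamon: we could draw every other jellybean first — 75 − 7 = 68 jellybeans — without a single cinnamon one.
The next draw must be cinnamon, so 68 + 1 = 69.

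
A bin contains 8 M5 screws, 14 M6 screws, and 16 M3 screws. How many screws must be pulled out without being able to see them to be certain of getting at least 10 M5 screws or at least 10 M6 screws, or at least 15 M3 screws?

32

The worst case stops just short of every target: all 8 M5, 9 M6, 14 M3 — 8 + 9 + 14 = 31 screws.
One more screw must push some size to its target, so 31 + 1 = 32.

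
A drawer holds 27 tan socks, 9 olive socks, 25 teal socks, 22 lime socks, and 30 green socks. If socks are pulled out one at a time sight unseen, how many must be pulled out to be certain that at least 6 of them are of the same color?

The worst case takes 5 socks of each color without reaching 6 of any: 5 × 5 = 25.
The next sock must bring some color to 6, so 25 + 1 = 26.

26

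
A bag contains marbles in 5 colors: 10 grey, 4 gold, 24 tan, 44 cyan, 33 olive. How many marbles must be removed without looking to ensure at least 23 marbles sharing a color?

81

In the worst case we take at most 22 of each color, but all 10 grey and all 4 gold (fewer than 22), giving 10 + 4 + 22 + 22 + 22 = 80.
One more marble then forces some color to 23, so 80 + 1 = 81.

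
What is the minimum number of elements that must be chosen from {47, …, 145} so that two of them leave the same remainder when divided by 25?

Group the integers by remainder mod 25; there are 25 residue classes, each nonempty in this range.
Choosing one from each class (25 integers) avoids any shared remainder.
One more choice must repeat a class, so two differ by a multiple of 25. Hence 25 + 1 = 26.

26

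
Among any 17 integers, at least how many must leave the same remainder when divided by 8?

3

If each of the 8 residue classes modulo 8 held at most 2, the total would be at most 8 × 2 = 16 < 17, a contradiction.
So at least one holds ⌈17/8⌉ = 3.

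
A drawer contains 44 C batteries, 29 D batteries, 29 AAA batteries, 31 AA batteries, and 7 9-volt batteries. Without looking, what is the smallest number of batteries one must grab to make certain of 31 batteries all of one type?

In the worst case we take at most 30 of each type, but all 29 D, all 29 AAA, and all 7 9-volt (fewer than 30), giving 30 + 29 + 29 + 30 + 7 = 125.
One more battery then forces some type to 31, so 125 + 1 = 126.

126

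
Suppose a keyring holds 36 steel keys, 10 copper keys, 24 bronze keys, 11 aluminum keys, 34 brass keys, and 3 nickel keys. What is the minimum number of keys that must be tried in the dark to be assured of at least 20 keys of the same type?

Treat the 6 types as pigeonholes.
In the worst case we take at most 19 of each type, but all 10 copper, all 11 aluminum, and all 3 nickel (fewer than 19), giving 19 + 10 + 19 + 11 + 19 + 3 = 81.
One more key then forces some type to 20, so 81 + 1 = 82.

82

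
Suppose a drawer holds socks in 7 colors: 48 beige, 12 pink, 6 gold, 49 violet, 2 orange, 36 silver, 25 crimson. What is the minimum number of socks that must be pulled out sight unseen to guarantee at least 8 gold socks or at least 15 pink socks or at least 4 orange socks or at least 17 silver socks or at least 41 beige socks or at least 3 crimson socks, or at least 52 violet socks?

128

Each of the 7 colors has its own threshold; avoid all of them simultaneously.
The worst case stops just short of every target: 40 beige, all 12 pink, all 6 gold, all 49 violet, all 2 orange, 16 silver, 2 crimson — 40 + 12 + 6 + 49 + 2 + 16 + 2 = 127 socks.
One more sock must push some color to its target, so 127 + 1 = 128.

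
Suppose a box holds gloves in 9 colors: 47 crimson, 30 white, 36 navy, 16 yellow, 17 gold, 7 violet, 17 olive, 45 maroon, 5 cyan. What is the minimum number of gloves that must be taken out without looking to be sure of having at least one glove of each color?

216

The hardest color to obtain is cyan: we could draw every other glove first — 220 − 5 = 215 gloves — without a single cyan one.
The next draw must be cyan, so 215 + 1 = 216.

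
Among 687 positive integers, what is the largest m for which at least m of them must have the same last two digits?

There are 100 possible two-digit endings, which serve as the pigeonholes.
If each of the 100 possible two-digit endings held at most 6, the total would be at most 100 × 6 = 600 < 687, a contradiction.
So at least one holds ⌈687/100⌉ = 7.

7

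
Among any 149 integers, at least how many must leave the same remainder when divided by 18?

The 149 integers fall into 18 residue classes modulo 18.
If each of the 18 residue classes modulo 18 held at most 8, the total would be at most 18 × 8 = 144 < 149, a contradiction.
So at least one holds ⌈149/18⌉ = 9.

9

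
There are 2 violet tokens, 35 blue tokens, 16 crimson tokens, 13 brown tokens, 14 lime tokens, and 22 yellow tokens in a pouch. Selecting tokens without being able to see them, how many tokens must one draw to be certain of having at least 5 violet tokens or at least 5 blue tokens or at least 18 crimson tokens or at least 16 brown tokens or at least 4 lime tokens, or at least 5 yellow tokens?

The worst case stops just short of every target: all 2 violet, 4 blue, all 16 crimson, all 13 brown, 3 lime, 4 yellow — 2 + 4 + 16 + 13 + 3 + 4 = 42 tokens.
One more token must push some color to its target, so 42 + 1 = 43.

43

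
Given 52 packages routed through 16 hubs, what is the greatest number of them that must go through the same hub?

4

The 52 packages fall into 16 hubs.
If each of the 16 hubs held at most 3, the total would be at most 16 × 3 = 48 < 52, a contradiction.
So at least one holds ⌈52/16⌉ = 4.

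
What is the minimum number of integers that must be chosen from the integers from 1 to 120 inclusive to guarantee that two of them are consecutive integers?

Partition {1, …, 120} into 60 pairs: {1,2}, {3,4}, …, {119,120}.
Choosing 60 integers — say the 60 even numbers 2, 4, …, 120 — takes one from each pair and avoids the property.
Choosing 61 forces two into the same pair by pigeonhole, and those are consecutive. So 61.

61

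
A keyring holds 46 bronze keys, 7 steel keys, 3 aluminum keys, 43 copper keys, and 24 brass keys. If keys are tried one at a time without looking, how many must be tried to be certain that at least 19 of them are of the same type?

65

In the worst case we take at most 18 of each type, but all 7 steel and all 3 aluminum (fewer than 18), giving 18 + 7 + 3 + 18 + 18 = 64.
One more key then forces some type to 19, so 64 + 1 = 65.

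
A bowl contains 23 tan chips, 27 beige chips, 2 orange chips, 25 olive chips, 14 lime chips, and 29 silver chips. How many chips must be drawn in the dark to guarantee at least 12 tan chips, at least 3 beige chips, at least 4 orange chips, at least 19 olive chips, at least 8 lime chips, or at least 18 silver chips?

The worst case stops just short of every target: 11 tan, 2 beige, all 2 orange, 18 olive, 7 lime, 17 silver — 11 + 2 + 2 + 18 + 7 + 17 = 57 chips.
One more chip must push some color to its target, so 57 + 1 = 58.

58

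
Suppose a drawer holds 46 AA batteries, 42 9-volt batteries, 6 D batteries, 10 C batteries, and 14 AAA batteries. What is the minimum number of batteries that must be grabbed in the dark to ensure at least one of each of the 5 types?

The hardest type to obtain is D: we could draw every other battery first — 118 − 6 = 112 batteries — without a single D one.
The next draw must be D, so 112 + 1 = 113.

113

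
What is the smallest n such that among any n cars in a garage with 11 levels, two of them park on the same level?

12

There are 11 levels acting as pigeonholes.
With 11 cars we could place one in each, avoiding any repeat.
One more forces some class to hold 2, so 11 + 1 = 12.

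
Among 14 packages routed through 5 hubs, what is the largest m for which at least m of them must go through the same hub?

3

The 14 packages fall into 5 hubs.
If each of the 5 hubs held at most 2, the total would be at most 5 × 2 = 10 < 14, a contradiction.
So at least one holds ⌈14/5⌉ = 3.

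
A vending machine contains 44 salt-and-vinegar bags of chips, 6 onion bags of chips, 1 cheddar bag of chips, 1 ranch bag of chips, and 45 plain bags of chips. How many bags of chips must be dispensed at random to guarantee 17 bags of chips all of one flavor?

41

Treat the 5 flavors as pigeonholes.
In the worst case we take at most 16 of each flavor, but all 6 onion, all 1 cheddar, and all 1 ranch (fewer than 16), giving 16 + 6 + 1 + 1 + 16 = 40.
One more bag of chips then forces some flavor to 17, so 40 + 1 = 41.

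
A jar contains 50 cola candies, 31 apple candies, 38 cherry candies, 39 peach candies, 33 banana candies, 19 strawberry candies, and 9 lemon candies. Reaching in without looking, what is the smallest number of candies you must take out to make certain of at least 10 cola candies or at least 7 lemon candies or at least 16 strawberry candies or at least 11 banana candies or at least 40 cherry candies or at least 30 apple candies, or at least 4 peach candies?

The worst case stops just short of every target: 9 cola, 29 apple, all 38 cherry, 3 peach, 10 banana, 15 strawberry, 6 lemon — 9 + 29 + 38 + 3 + 10 + 15 + 6 = 110 candies.
One more candy must push some flavor to its target, so 110 + 1 = 111.

111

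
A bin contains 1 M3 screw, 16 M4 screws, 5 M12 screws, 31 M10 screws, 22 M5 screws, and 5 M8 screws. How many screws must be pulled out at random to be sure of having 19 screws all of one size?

In the worst case we take at most 18 of each size, but all 1 M3, all 16 M4, all 5 M12, and all 5 M8 (fewer than 18), giving 1 + 16 + 5 + 18 + 18 + 5 = 63.
One more screw then forces some size to 19, so 63 + 1 = 64.

64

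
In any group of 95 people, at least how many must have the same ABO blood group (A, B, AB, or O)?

The 95 people fall into 4 ABO blood groups.
If each of the 4 ABO blood groups held at most 23, the total would be at most 4 × 23 = 92 < 95, a contradiction.
So at least one holds ⌈95/4⌉ = 24.

24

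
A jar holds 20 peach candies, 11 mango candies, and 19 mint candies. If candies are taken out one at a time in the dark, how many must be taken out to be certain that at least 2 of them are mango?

To avoid mango candies as long as possible, exhaust the other 2 flavors first.
The worst case draws every non-mango candy first: 20 + 19 = 39.
The next 2 draws are then forced to be mango, giving 39 + 2 = 41.

41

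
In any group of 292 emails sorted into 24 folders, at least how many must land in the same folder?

The 292 emails fall into 24 folders.
If each of the 24 folders held at most 12, the total would be at most 24 × 12 = 288 < 292, a contradiction.
So at least one holds ⌈292/24⌉ = 13.

13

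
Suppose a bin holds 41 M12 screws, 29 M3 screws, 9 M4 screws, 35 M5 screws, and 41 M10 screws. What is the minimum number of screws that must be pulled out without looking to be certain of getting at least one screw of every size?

The hardest size to obtain is M4: we could draw every other screw first — 155 − 9 = 146 screws — without a single M4 one.
The next draw must be M4, so 146 + 1 = 147.

147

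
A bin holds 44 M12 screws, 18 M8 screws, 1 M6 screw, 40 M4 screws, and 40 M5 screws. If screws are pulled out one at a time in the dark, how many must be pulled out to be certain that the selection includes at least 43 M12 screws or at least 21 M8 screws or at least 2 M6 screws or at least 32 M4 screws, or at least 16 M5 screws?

108

Each of the 5 sizes has its own threshold; avoid all of them simultaneously.
The worst case stops just short of every target: 42 M12, all 18 M8, 1 M6, 31 M4, 15 M5 — 42 + 18 + 1 + 31 + 15 = 107 screws.
One more screw must push some size to its target, so 107 + 1 = 108.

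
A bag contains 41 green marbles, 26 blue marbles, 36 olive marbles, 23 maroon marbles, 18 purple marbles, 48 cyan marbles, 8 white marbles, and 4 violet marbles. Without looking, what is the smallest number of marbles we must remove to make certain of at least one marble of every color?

The hardest color to obtain is violet: we could draw every other marble first — 204 − 4 = 200 marbles — without a single violet one.
The next draw must be violet, so 200 + 1 = 201.

201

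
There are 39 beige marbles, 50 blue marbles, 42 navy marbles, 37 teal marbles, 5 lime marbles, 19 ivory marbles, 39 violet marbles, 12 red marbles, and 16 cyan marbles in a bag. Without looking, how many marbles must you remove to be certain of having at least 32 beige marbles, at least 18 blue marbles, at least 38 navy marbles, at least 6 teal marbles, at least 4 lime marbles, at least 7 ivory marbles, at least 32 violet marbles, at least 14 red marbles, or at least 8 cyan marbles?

Each of the 9 colors has its own threshold; avoid all of them simultaneously.
The worst case stops just short of every target: 31 beige, 17 blue, 37 navy, 5 teal, 3 lime, 6 ivory, 31 violet, all 12 red, 7 cyan — 31 + 17 + 37 + 5 + 3 + 6 + 31 + 12 + 7 = 149 marbles.
One more marble must push some color to its target, so 149 + 1 = 150.

150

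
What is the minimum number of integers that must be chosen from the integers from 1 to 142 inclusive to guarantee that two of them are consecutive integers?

Partition {1, …, 142} into 71 pairs: {1,2}, {3,4}, …, {141,142}.
Choosing 71 integers — say the 71 even numbers 2, 4, …, 142 — takes one from each pair and avoids the property.
Choosing 72 forces two into the same pair by pigeonhole, and those are consecutive. So 72.

72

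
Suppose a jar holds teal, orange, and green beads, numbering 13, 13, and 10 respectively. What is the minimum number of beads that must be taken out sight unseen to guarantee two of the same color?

4

The worst case takes 1 bead of each color without reaching 2 of any: 3 × 1 = 3.
The next bead must bring some color to 2, so 3 + 1 = 4.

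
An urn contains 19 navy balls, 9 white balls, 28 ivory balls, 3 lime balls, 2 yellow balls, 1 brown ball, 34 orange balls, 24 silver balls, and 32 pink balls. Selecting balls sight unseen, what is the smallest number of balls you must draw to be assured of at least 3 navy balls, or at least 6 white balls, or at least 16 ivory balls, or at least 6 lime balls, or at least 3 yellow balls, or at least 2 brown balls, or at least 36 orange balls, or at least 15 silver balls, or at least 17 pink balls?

Each of the 9 colors has its own threshold; avoid all of them simultaneously.
The worst case stops just short of every target: 2 navy, 5 white, 15 ivory, all 3 lime, 2 yellow, 1 brown, all 34 orange, 14 silver, 16 pink — 2 + 5 + 15 + 3 + 2 + 1 + 34 + 14 + 16 = 92 balls.
One more ball must push some color to its target, so 92 + 1 = 93.

93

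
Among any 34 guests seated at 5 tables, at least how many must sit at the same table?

7

The 34 guests fall into 5 tables.
If each of the 5 tables held at most 6, the total would be at most 5 × 6 = 30 < 34, a contradiction.
So at least one holds ⌈34/5⌉ = 7.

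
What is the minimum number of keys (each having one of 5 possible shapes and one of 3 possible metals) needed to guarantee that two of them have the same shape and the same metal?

There are 5 × 3 = 15 (shape, metal) combinations acting as pigeonholes.
With 15 keys we could place one in each, avoiding any repeat.
One more forces some (shape, metal) pair to hold 2, so 15 + 1 = 16.

16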